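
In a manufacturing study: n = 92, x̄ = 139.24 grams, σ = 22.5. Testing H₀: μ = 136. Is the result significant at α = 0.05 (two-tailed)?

z = (139.24 - 136)/(22.5/√92) = 1.381. Since |z| ≤ 1.96, not significant at α = 0.05.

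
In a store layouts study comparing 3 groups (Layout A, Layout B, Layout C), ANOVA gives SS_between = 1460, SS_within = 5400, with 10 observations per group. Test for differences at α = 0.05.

df_between = 2, df_within = 27. F = MS_between/MS_within = 730.0/200.0 = 3.65. F_crit ≈ 3.354. Reject H₀. At least one mean differs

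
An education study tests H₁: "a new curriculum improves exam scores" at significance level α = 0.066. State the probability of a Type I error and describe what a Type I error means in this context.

P(Type I error) = α = 0.066. A Type I error is rejecting H₀ when H₀ is actually true (false positive) — here, concluding that a new curriculum improves exam scores when in fact this is not the case. Consequence: adopting a curriculum that gives no real benefit — disruption for nothing.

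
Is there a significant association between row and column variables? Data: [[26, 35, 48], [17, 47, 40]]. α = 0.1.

χ² = 4.252. df = 2, critical = 4.605. Fail to reject H₀. No evidence of dependence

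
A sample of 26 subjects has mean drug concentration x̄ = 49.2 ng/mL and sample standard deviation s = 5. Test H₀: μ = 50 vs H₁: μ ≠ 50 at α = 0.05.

t = (x̄ - μ₀)/(s/√n) = (49.2 - 50)/(5/√26) = -0.816. df = 25, critical t = ±2.06. Fail to reject H₀.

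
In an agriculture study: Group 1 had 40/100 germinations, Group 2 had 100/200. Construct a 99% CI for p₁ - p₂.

p̂₁ = 0.4, p̂₂ = 0.5. Difference = -0.1. CI = (-0.256, 0.056)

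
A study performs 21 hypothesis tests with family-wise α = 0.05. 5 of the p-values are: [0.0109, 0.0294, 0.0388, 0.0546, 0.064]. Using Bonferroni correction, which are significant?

Bonferroni α = 0.05/21 = 0.00238. None of the given p-values are significant.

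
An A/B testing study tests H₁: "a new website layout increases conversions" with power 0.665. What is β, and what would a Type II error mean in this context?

β = 1 - power = 1 - 0.665 = 0.335. A Type II error is failing to reject H₀ when H₀ is false (false negative) — here, failing to conclude that a new website layout increases conversions when in fact it is true. Consequence: discarding a layout that would have improved conversions — lost revenue.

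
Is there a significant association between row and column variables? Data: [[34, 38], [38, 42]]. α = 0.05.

χ² = 0.001. df = 1, critical = 3.841. Fail to reject H₀. No evidence of dependence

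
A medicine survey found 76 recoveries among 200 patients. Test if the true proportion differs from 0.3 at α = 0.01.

p̂ = 0.38, p₀ = 0.3. z = (p̂ - p₀)/√(p₀(1-p₀)/n) = 2.469. Critical: ±2.576. Fail to reject H₀.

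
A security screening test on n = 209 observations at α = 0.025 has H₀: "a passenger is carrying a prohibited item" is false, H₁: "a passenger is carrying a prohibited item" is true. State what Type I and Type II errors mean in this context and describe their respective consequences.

Type I (false positive): concluding that a passenger is carrying a prohibited item when it is not — detaining an innocent passenger — delay and inconvenience. Type II (false negative): failing to conclude that a passenger is carrying a prohibited item when it is — letting a prohibited item through — security breach. Which is costlier depends on domain priorities and is a judgement call rather than a statistical fact.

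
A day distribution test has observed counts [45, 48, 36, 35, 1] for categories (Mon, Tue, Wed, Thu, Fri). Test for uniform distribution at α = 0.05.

Expected = 33 each. χ² = Σ(O-E)²/E = 42.606. df = 4, critical value = 9.488. Reject H₀.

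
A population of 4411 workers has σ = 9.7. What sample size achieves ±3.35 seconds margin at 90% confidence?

Without FPC: n₀ = (1.645×9.7/3.35)² = 22.687. With FPC: n = n₀N/(n₀+N-1) = 22.6 → n = 23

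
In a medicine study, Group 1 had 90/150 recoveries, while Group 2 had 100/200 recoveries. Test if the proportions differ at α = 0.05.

p̂₁ = 0.6, p̂₂ = 0.5, pooled p̂ = 0.543. z = 1.858. Critical: ±1.96. Fail to reject H₀.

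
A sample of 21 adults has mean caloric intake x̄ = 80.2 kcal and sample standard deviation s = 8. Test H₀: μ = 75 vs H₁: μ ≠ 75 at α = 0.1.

t = (x̄ - μ₀)/(s/√n) = (80.2 - 75)/(8/√21) = 2.979. df = 20, critical t = ±1.725. Reject H₀.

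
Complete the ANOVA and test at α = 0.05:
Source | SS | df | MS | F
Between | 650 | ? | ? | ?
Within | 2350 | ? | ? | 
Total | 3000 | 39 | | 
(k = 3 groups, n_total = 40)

df_between = 2, df_within = 37. MS_between = 325.0, MS_within = 63.51. F = 5.117, F_crit ≈ 3.252. Reject H₀.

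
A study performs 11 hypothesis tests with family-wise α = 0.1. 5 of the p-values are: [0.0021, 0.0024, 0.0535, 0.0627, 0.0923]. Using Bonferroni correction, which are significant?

Bonferroni α = 0.1/11 = 0.00909. Significant p-values: [0.0021, 0.0024]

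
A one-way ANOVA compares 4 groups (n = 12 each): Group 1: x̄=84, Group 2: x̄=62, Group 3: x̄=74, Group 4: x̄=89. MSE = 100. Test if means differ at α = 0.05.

Grand mean = 77.25. SS_between = 5121.0, MS_between = 1707.0. F = 17.07, F_crit ≈ 2.816. Reject H₀.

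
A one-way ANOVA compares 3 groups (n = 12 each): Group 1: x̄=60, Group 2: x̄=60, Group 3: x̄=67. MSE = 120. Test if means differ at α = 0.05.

Grand mean = 62.33. SS_between = 392.0, MS_between = 196.0. F = 1.633, F_crit ≈ 3.285. Fail to reject H₀.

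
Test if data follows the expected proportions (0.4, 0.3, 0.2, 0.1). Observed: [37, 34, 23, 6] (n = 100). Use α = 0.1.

Expected: [40.0, 30.0, 20.0, 10.0]. χ² = 2.808. df = 3, critical = 6.251. Fail to reject H₀.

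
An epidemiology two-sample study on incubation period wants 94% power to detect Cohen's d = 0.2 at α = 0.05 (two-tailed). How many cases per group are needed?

z_{α/2} = 1.96, z_β = Φ⁻¹(0.94) = 1.555. For small effect (d = 0.2): n per group = 2(z_{α/2} + z_β)²/d² = 2(1.96 + 1.555)²/0.2² = 617.8 → 618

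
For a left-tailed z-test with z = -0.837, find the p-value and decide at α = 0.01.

p = P(Z < -0.837) = Φ(-0.837) ≈ 0.2013. Since p ≥ 0.01, fail to reject H₀ (not significant) at α = 0.01.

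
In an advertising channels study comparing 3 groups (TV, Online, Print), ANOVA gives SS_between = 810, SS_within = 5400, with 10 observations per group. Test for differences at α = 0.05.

df_between = 2, df_within = 27. F = MS_between/MS_within = 405.0/200.0 = 2.025. F_crit ≈ 3.354. Fail to reject H₀.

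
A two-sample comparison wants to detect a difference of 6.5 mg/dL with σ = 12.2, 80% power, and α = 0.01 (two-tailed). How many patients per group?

n per group = 2(z_α/2 + z_β)²σ²/d² = 2×(2.576 + 0.84)²×12.2²/6.5² = 82.2 → n = 83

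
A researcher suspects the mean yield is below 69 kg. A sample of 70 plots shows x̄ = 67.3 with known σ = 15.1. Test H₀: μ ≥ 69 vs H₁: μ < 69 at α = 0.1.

z = -0.942. Critical value: -1.28. Fail to reject H₀.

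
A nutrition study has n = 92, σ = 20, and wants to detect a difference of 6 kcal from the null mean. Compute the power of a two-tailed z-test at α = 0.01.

SE = σ/√n = 20/√92 = 2.085. Non-centrality λ = d/SE = 6/2.085 = 2.877. Power ≈ Φ(λ - z_{α/2}) = Φ(2.877 - 2.576) = Φ(0.301) = 0.618.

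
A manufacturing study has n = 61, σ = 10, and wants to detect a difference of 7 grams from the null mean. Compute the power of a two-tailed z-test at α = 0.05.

SE = σ/√n = 10/√61 = 1.28. Non-centrality λ = d/SE = 7/1.28 = 5.467. Power ≈ Φ(λ - z_{α/2}) = Φ(5.467 - 1.96) = Φ(3.507) = 1.0.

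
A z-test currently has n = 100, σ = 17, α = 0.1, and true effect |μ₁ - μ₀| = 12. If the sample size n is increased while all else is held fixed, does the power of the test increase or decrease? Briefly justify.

Power increases: a larger n shrinks the standard error σ/√n, moving the sampling distribution under H₁ further from the critical value.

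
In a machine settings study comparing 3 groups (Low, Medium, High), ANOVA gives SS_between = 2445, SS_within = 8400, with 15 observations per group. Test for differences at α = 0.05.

df_between = 2, df_within = 42. F = MS_between/MS_within = 1222.5/200.0 = 6.112. F_crit ≈ 3.22. Reject H₀. At least one mean differs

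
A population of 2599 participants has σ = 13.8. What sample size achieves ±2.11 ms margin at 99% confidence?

Without FPC: n₀ = (2.576×13.8/2.11)² = 283.847. With FPC: n = n₀N/(n₀+N-1) = 256.0 → n = 256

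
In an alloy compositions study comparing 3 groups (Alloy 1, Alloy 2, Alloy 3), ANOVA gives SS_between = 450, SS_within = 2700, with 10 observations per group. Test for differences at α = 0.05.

df_between = 2, df_within = 27. F = MS_between/MS_within = 225.0/100.0 = 2.25. F_crit ≈ 3.354. Fail to reject H₀.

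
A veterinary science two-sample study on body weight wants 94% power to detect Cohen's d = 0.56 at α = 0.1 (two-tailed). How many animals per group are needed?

z_{α/2} = 1.645, z_β = Φ⁻¹(0.94) = 1.555. For medium effect (d = 0.56): n per group = 2(z_{α/2} + z_β)²/d² = 2(1.645 + 1.555)²/0.56² = 65.3 → 66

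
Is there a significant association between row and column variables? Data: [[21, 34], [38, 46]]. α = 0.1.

χ² = 0.677. df = 1, critical = 2.706. Fail to reject H₀. No evidence of dependence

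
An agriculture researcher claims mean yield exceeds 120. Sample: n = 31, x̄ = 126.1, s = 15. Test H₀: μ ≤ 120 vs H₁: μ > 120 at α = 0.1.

t = (126.1 - 120)/(15/√31) = 2.264, df = 30. Critical t = 1.31. Reject H₀.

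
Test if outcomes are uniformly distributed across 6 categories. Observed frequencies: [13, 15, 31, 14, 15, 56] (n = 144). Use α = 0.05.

Expected = 24 each. χ² = Σ(O-E)²/E = 60.667. df = 5, critical value = 11.07. Reject H₀.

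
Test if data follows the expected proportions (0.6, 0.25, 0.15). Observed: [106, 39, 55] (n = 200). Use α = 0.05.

Expected: [120.0, 50.0, 30.0]. χ² = 24.887. df = 2, critical = 5.991. Reject H₀.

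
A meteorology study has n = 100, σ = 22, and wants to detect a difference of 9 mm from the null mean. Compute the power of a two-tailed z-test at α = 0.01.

SE = σ/√n = 22/√100 = 2.2. Non-centrality λ = d/SE = 9/2.2 = 4.091. Power ≈ Φ(λ - z_{α/2}) = Φ(4.091 - 2.576) = Φ(1.515) = 0.935.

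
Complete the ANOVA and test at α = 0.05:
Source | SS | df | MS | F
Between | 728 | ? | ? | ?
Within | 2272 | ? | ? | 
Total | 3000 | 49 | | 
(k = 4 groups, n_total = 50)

df_between = 3, df_within = 46. MS_between = 242.67, MS_within = 49.39. F = 4.913, F_crit ≈ 2.807. Reject H₀.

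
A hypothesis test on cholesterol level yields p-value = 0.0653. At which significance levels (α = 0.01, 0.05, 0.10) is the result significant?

p = 0.0653. Significant at: α = 0.1.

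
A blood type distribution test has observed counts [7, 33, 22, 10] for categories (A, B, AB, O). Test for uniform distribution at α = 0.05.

Expected = 18 each. χ² = Σ(O-E)²/E = 23.667. df = 3, critical value = 7.815. Reject H₀.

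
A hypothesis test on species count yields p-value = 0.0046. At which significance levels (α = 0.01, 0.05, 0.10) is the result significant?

p = 0.0046. Significant at: α = 0.01, 0.05, 0.1.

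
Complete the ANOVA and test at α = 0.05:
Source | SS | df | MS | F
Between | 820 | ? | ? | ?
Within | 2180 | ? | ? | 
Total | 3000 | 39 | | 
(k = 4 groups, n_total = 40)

df_between = 3, df_within = 36. MS_between = 273.33, MS_within = 60.56. F = 4.514, F_crit ≈ 2.866. Reject H₀.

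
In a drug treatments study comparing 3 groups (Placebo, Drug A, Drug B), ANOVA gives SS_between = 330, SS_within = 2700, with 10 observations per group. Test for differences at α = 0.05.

df_between = 2, df_within = 27. F = MS_between/MS_within = 165.0/100.0 = 1.65. F_crit ≈ 3.354. Fail to reject H₀.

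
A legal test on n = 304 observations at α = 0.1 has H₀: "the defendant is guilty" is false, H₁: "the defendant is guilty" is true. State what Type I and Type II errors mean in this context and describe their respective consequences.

Type I (false positive): concluding that the defendant is guilty when it is not — convicting an innocent person. Type II (false negative): failing to conclude that the defendant is guilty when it is — acquitting a guilty person. Which is costlier depends on domain priorities and is a judgement call rather than a statistical fact.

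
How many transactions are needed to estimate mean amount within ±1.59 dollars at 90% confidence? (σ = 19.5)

n = (z*σ/E)² = (1.645×19.5/1.59)² = 407.01 → n = 408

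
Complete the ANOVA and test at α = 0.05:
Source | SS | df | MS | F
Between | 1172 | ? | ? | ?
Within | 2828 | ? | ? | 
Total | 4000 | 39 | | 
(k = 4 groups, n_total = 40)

df_between = 3, df_within = 36. MS_between = 390.67, MS_within = 78.56. F = 4.973, F_crit ≈ 2.866. Reject H₀.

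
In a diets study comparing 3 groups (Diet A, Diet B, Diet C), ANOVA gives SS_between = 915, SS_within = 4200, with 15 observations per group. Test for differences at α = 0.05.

df_between = 2, df_within = 42. F = MS_between/MS_within = 457.5/100.0 = 4.575. F_crit ≈ 3.22. Reject H₀. At least one mean differs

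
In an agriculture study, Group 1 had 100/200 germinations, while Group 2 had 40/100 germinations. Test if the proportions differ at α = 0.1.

p̂₁ = 0.5, p̂₂ = 0.4, pooled p̂ = 0.467. z = 1.637. Critical: ±1.645. Fail to reject H₀.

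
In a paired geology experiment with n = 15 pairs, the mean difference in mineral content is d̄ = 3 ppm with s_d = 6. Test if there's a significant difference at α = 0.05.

t = d̄/(s_d/√n) = 3/(6/√15) = 1.936. df = 14, critical t = ±2.145. Fail to reject H₀.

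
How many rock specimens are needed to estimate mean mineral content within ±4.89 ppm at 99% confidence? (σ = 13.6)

n = (z*σ/E)² = (2.576×13.6/4.89)² = 51.3 → n = 52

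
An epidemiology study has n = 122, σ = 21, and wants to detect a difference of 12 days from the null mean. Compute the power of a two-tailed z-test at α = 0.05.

SE = σ/√n = 21/√122 = 1.901. Non-centrality λ = d/SE = 12/1.901 = 6.312. Power ≈ Φ(λ - z_{α/2}) = Φ(6.312 - 1.96) = Φ(4.352) = 1.0.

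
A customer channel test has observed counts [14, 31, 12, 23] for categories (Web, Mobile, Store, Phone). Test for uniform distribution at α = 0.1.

Expected = 20 each. χ² = Σ(O-E)²/E = 11.5. df = 3, critical value = 6.251. Reject H₀.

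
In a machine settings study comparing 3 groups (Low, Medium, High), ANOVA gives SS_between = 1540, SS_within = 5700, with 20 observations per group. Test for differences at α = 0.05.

df_between = 2, df_within = 57. F = MS_between/MS_within = 770.0/100.0 = 7.7. F_crit ≈ 3.159. Reject H₀. At least one mean differs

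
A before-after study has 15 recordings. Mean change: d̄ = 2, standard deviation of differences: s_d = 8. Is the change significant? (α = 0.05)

t = d̄/(s_d/√n) = 2/(8/√15) = 0.968. df = 14, critical t = ±2.145. Fail to reject H₀.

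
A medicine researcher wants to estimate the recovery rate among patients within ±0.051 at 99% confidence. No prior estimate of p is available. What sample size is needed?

Conservative approach: use p = 0.5 (maximizes p(1-p) = 0.25). n = z²(0.25)/E² = 2.576²×0.25/0.051² = 637.8 → n = 638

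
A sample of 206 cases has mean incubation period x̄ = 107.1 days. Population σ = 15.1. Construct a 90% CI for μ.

CI = x̄ ± z*(σ/√n) = 107.1 ± 1.645(15.1/√206) = 107.1 ± 1.73 = (105.37, 108.83)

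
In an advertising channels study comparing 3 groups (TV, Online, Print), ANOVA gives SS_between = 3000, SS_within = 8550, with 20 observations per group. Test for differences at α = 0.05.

df_between = 2, df_within = 57. F = MS_between/MS_within = 1500.0/150.0 = 10.0. F_crit ≈ 3.159. Reject H₀. At least one mean differs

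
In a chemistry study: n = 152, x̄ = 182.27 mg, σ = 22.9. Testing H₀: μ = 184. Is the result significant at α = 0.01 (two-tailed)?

z = (182.27 - 184)/(22.9/√152) = -0.931. Since |z| ≤ 2.576, not significant at α = 0.01.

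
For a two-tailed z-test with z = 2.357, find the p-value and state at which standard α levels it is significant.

p = 2·P(Z > |2.357|) = 2·(1 - Φ(2.357)) ≈ 0.0184. Significant at α = 0.1; Significant at α = 0.05.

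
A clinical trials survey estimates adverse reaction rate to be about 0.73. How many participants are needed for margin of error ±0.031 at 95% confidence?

n = z²p(1-p)/E² = 1.96²×0.73×0.27/0.031² = 787.9 → n = 788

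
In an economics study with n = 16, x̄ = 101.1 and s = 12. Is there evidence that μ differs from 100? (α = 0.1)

t = (x̄ - μ₀)/(s/√n) = (101.1 - 100)/(12/√16) = 0.367. df = 15, critical t = ±1.753. Fail to reject H₀.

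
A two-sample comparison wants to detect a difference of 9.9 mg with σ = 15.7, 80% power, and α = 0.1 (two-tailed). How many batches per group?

n per group = 2(z_α/2 + z_β)²σ²/d² = 2×(1.645 + 0.84)²×15.7²/9.9² = 31.1 → n = 32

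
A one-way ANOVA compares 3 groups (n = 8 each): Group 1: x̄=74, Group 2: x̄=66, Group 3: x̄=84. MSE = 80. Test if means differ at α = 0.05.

Grand mean = 74.67. SS_between = 1301.33, MS_between = 650.67. F = 8.133, F_crit ≈ 3.467. Reject H₀.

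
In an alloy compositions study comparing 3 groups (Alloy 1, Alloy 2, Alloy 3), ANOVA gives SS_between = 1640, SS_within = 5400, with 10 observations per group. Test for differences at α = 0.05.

df_between = 2, df_within = 27. F = MS_between/MS_within = 820.0/200.0 = 4.1. F_crit ≈ 3.354. Reject H₀. At least one mean differs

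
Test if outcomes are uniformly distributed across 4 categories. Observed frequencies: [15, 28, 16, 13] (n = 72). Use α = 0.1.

Expected = 18 each. χ² = Σ(O-E)²/E = 7.667. df = 3, critical value = 6.251. Reject H₀.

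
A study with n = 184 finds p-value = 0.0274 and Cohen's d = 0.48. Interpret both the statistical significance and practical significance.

Statistically significant (p = 0.0274 < 0.05). Cohen's d = 0.48 indicates a small effect size. Both statistical and practical significance should be considered.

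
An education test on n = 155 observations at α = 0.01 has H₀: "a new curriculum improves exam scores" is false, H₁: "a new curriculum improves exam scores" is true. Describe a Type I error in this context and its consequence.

Type I error: rejecting H₀ when it is true — concluding that a new curriculum improves exam scores when in fact it is not. Consequence: adopting a curriculum that gives no real benefit — disruption for nothing.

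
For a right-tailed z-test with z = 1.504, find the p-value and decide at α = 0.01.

p = P(Z > 1.504) = 1 - Φ(1.504) ≈ 0.0663. Since p ≥ 0.01, fail to reject H₀ (not significant) at α = 0.01.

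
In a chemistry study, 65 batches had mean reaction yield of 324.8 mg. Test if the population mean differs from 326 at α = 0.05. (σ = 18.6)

z = (x̄ - μ₀)/(σ/√n) = (324.8 - 326)/(18.6/√65) = -0.52. Critical value: ±1.96. Since |-0.52| ≤ 1.96, Fail to reject H₀.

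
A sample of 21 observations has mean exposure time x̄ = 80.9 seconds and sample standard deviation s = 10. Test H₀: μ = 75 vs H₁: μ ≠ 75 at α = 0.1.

t = (x̄ - μ₀)/(s/√n) = (80.9 - 75)/(10/√21) = 2.704. df = 20, critical t = ±1.725. Reject H₀.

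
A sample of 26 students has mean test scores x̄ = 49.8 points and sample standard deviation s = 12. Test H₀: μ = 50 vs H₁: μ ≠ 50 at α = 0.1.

t = (x̄ - μ₀)/(s/√n) = (49.8 - 50)/(12/√26) = -0.085. df = 25, critical t = ±1.708. Fail to reject H₀.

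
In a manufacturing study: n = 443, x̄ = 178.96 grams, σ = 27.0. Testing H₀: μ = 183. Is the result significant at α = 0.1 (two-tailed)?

z = (178.96 - 183)/(27.0/√443) = -3.149. Since |z| > 1.645, significant at α = 0.1.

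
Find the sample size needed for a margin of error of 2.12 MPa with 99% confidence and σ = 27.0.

n = (z*σ/E)² = (2.576×27.0/2.12)² = 1076.3 → n = 1077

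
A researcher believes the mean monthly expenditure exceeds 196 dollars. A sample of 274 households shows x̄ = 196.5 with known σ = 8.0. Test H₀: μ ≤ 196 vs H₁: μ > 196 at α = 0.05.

z = 1.035. Critical value: 1.645. Fail to reject H₀.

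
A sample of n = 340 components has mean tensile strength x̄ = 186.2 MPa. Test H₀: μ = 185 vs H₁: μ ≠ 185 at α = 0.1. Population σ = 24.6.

z = (x̄ - μ₀)/(σ/√n) = (186.2 - 185)/(24.6/√340) = 0.899. Critical value: ±1.645. Since |0.899| ≤ 1.645, Fail to reject H₀.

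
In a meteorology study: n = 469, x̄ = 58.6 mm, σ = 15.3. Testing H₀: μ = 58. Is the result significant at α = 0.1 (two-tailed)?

z = (58.6 - 58)/(15.3/√469) = 0.849. Since |z| ≤ 1.645, not significant at α = 0.1.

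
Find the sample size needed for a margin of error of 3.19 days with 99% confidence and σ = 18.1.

n = (z*σ/E)² = (2.576×18.1/3.19)² = 213.6 → n = 214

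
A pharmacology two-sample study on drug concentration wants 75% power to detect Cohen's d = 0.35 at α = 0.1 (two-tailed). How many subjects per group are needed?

z_{α/2} = 1.645, z_β = Φ⁻¹(0.75) = 0.674. For small effect (d = 0.35): n per group = 2(z_{α/2} + z_β)²/d² = 2(1.645 + 0.674)²/0.35² = 87.8 → 88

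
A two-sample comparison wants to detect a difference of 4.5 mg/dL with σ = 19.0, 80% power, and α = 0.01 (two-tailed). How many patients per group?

n per group = 2(z_α/2 + z_β)²σ²/d² = 2×(2.576 + 0.84)²×19.0²/4.5² = 416.1 → n = 417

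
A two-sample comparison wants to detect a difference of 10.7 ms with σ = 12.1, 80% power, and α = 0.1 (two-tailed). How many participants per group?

n per group = 2(z_α/2 + z_β)²σ²/d² = 2×(1.645 + 0.84)²×12.1²/10.7² = 15.8 → n = 16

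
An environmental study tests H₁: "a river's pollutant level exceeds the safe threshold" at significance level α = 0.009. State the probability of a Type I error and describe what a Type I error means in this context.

P(Type I error) = α = 0.009. A Type I error is rejecting H₀ when H₀ is actually true (false positive) — here, concluding that a river's pollutant level exceeds the safe threshold when in fact this is not the case. Consequence: shutting down a compliant factory unnecessarily.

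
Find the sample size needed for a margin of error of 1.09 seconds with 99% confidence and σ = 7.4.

n = (z*σ/E)² = (2.576×7.4/1.09)² = 305.8 → n = 306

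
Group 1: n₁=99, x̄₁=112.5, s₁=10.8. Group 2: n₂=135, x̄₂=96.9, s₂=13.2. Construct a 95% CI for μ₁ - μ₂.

Difference = 15.6. SE = √(10.8²/99 + 13.2²/135) = 1.571. CI = (12.52, 18.68)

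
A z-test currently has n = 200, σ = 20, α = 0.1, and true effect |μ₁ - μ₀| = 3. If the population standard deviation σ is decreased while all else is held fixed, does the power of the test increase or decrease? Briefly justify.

Power increases: a smaller σ shrinks the standard error σ/√n, moving the sampling distribution under H₁ further from the critical value.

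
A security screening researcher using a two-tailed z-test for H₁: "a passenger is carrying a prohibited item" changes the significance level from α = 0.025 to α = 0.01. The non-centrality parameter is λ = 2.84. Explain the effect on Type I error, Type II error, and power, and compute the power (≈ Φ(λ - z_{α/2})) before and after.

Decreasing α from 0.025 to 0.01:
• Type I error rate decreases (α is the Type I rate by definition).
• Critical value moves from z_{α/2} = 2.241 to 2.576, so power = Φ(λ - z_{α/2}) goes from Φ(2.84 - 2.241) = 0.725 to Φ(2.84 - 2.576) = 0.604.
• Type II error rate β = 1 - power therefore increases (0.275 → 0.396).
Appropriate when false positives are costly — here, detaining an innocent passenger — delay and inconvenience.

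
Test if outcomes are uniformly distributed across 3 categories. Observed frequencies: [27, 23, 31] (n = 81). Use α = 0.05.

Expected = 27 each. χ² = Σ(O-E)²/E = 1.185. df = 2, critical value = 5.991. Fail to reject H₀.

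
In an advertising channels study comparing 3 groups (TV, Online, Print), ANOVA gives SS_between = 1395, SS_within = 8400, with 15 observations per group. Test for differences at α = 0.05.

df_between = 2, df_within = 42. F = MS_between/MS_within = 697.5/200.0 = 3.487. F_crit ≈ 3.22. Reject H₀. At least one mean differs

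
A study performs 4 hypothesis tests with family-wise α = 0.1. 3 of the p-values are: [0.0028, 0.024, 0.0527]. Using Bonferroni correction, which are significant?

Bonferroni α = 0.1/4 = 0.025. Significant p-values: [0.0028, 0.024]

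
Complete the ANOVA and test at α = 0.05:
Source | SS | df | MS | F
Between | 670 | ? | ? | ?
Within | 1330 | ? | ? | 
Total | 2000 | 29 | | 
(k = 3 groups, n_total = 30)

df_between = 2, df_within = 27. MS_between = 335.0, MS_within = 49.26. F = 6.801, F_crit ≈ 3.354. Reject H₀.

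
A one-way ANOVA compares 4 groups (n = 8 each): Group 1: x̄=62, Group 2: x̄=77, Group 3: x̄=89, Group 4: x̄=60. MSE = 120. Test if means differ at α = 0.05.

Grand mean = 72.0. SS_between = 4464.0, MS_between = 1488.0. F = 12.4, F_crit ≈ 2.947. Reject H₀.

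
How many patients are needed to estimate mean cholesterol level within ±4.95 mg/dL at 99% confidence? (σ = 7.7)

n = (z*σ/E)² = (2.576×7.7/4.95)² = 16.1 → n = 17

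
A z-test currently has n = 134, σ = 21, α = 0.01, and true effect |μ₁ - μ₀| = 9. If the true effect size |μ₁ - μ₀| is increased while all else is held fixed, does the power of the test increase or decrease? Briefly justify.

Power increases: a larger true effect increases the non-centrality λ = |μ₁ - μ₀|/(σ/√n).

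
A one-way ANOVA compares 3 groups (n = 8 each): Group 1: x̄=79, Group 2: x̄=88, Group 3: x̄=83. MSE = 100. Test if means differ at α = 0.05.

Grand mean = 83.33. SS_between = 325.33, MS_between = 162.67. F = 1.627, F_crit ≈ 3.467. Fail to reject H₀.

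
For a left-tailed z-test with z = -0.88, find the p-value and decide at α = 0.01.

p = P(Z < -0.88) = Φ(-0.88) ≈ 0.1894. Since p ≥ 0.01, fail to reject H₀ (not significant) at α = 0.01.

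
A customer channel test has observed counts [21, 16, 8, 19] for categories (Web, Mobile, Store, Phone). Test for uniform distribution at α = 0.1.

Expected = 16 each. χ² = Σ(O-E)²/E = 6.125. df = 3, critical value = 6.251. Fail to reject H₀.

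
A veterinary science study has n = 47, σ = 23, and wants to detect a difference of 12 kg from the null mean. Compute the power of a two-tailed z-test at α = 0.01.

SE = σ/√n = 23/√47 = 3.355. Non-centrality λ = d/SE = 12/3.355 = 3.577. Power ≈ Φ(λ - z_{α/2}) = Φ(3.577 - 2.576) = Φ(1.001) = 0.842.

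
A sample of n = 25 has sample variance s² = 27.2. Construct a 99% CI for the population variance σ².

df = 24. χ²_{0.005} = 45.559, χ²_{0.995} = 9.886. CI for σ² = ((n-1)s²/χ²_{α/2}, (n-1)s²/χ²_{1-α/2}) = (24·27.2/45.559, 24·27.2/9.886) = (14.33, 66.03)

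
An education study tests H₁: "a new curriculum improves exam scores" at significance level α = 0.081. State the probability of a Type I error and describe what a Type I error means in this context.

P(Type I error) = α = 0.081. A Type I error is rejecting H₀ when H₀ is actually true (false positive) — here, concluding that a new curriculum improves exam scores when in fact this is not the case. Consequence: adopting a curriculum that gives no real benefit — disruption for nothing.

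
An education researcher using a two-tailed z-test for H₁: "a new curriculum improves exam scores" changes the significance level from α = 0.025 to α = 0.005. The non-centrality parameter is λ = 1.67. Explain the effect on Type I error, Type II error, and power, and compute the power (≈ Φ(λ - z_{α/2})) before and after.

Decreasing α from 0.025 to 0.005:
• Type I error rate decreases (α is the Type I rate by definition).
• Critical value moves from z_{α/2} = 2.241 to 2.807, so power = Φ(λ - z_{α/2}) goes from Φ(1.67 - 2.241) = 0.284 to Φ(1.67 - 2.807) = 0.128.
• Type II error rate β = 1 - power therefore increases (0.716 → 0.872).
Appropriate when false positives are costly — here, adopting a curriculum that gives no real benefit — disruption for nothing.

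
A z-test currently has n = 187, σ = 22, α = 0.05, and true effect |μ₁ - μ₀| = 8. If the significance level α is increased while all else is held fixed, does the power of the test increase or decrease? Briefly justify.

Power increases: a larger α lowers the critical value, so more of the H₁ sampling distribution falls in the rejection region.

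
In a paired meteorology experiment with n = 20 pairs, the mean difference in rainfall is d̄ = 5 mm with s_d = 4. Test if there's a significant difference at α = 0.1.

t = d̄/(s_d/√n) = 5/(4/√20) = 5.59. df = 19, critical t = ±1.729. Reject H₀.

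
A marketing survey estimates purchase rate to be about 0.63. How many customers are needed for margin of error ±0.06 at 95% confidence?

n = z²p(1-p)/E² = 1.96²×0.63×0.37/0.06² = 248.7 → n = 249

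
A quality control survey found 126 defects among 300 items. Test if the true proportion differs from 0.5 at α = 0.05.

p̂ = 0.42, p₀ = 0.5. z = (p̂ - p₀)/√(p₀(1-p₀)/n) = -2.771. Critical: ±1.96. Reject H₀.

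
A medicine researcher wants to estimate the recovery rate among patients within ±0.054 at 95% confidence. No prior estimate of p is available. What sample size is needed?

Conservative approach: use p = 0.5 (maximizes p(1-p) = 0.25). n = z²(0.25)/E² = 1.96²×0.25/0.054² = 329.4 → n = 330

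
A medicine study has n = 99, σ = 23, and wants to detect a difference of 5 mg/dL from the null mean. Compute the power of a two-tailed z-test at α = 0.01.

SE = σ/√n = 23/√99 = 2.312. Non-centrality λ = d/SE = 5/2.312 = 2.163. Power ≈ Φ(λ - z_{α/2}) = Φ(2.163 - 2.576) = Φ(-0.413) = 0.34.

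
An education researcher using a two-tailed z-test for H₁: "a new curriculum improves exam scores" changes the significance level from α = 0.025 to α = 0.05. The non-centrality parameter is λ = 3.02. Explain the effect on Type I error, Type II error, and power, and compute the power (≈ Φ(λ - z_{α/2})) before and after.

Increasing α from 0.025 to 0.05:
• Type I error rate increases (α is the Type I rate by definition).
• Critical value moves from z_{α/2} = 2.241 to 1.96, so power = Φ(λ - z_{α/2}) goes from Φ(3.02 - 2.241) = 0.782 to Φ(3.02 - 1.96) = 0.855.
• Type II error rate β = 1 - power therefore decreases (0.218 → 0.145).
Appropriate when false negatives are costly — here, keeping the old curriculum when the new one would have helped students.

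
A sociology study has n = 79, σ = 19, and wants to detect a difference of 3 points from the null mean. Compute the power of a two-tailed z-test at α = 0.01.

SE = σ/√n = 19/√79 = 2.138. Non-centrality λ = d/SE = 3/2.138 = 1.403. Power ≈ Φ(λ - z_{α/2}) = Φ(1.403 - 2.576) = Φ(-1.173) = 0.12.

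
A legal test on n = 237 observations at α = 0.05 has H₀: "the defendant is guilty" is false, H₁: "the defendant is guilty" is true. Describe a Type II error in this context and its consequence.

Type II error: failing to reject H₀ when it is false — concluding that the defendant is guilty is not supported when in fact it is. Consequence: acquitting a guilty person.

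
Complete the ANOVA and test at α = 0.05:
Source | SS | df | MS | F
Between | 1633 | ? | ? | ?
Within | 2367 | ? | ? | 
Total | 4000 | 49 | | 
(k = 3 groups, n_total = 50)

df_between = 2, df_within = 47. MS_between = 816.5, MS_within = 50.36. F = 16.213, F_crit ≈ 3.195. Reject H₀.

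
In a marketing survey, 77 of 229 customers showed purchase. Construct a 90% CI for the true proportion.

p̂ = 0.336. CI = p̂ ± z*√(p̂(1-p̂)/n) = (0.285, 0.388)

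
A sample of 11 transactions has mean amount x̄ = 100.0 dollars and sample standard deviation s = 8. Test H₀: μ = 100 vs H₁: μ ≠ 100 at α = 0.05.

t = (x̄ - μ₀)/(s/√n) = (100.0 - 100)/(8/√11) = 0.0. df = 10, critical t = ±2.228. Fail to reject H₀.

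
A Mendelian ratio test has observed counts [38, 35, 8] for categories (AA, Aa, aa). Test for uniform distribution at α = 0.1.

Expected = 27 each. χ² = Σ(O-E)²/E = 20.222. df = 2, critical value = 4.605. Reject H₀.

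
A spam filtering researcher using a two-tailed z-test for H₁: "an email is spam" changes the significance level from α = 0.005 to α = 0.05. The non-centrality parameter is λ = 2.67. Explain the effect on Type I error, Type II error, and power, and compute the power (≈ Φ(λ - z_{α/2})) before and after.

Increasing α from 0.005 to 0.05:
• Type I error rate increases (α is the Type I rate by definition).
• Critical value moves from z_{α/2} = 2.807 to 1.96, so power = Φ(λ - z_{α/2}) goes from Φ(2.67 - 2.807) = 0.446 to Φ(2.67 - 1.96) = 0.761.
• Type II error rate β = 1 - power therefore decreases (0.554 → 0.239).
Appropriate when false negatives are costly — here, a spam email lands in the inbox.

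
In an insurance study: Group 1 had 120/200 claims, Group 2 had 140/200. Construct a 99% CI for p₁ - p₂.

p̂₁ = 0.6, p̂₂ = 0.7. Difference = -0.1. CI = (-0.222, 0.022)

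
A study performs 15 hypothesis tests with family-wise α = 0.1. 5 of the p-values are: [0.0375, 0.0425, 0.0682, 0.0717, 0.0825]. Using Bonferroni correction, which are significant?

Bonferroni α = 0.1/15 = 0.00667. None of the given p-values are significant.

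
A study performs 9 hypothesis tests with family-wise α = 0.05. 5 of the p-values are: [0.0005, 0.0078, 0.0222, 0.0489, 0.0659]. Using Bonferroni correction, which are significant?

Bonferroni α = 0.05/9 = 0.00556. Significant p-values: [0.0005]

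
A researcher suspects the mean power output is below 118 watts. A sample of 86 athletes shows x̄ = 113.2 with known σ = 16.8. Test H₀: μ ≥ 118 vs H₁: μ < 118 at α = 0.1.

z = -2.65. Critical value: -1.28. Reject H₀.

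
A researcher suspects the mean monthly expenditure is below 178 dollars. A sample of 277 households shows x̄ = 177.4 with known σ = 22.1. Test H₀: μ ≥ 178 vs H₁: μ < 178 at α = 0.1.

z = -0.452. Critical value: -1.28. Fail to reject H₀.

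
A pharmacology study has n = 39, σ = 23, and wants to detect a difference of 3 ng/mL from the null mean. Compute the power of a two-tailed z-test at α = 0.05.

SE = σ/√n = 23/√39 = 3.683. Non-centrality λ = d/SE = 3/3.683 = 0.815. Power ≈ Φ(λ - z_{α/2}) = Φ(0.815 - 1.96) = Φ(-1.145) = 0.126.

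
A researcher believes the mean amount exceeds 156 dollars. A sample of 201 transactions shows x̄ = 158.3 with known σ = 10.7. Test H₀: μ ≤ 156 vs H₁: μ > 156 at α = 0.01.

z = 3.047. Critical value: 2.33. Reject H₀.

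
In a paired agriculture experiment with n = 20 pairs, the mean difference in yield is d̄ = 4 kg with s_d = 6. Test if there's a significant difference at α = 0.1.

t = d̄/(s_d/√n) = 4/(6/√20) = 2.981. df = 19, critical t = ±1.729. Reject H₀.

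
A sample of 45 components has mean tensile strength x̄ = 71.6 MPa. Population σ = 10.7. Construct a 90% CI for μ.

CI = x̄ ± z*(σ/√n) = 71.6 ± 1.645(10.7/√45) = 71.6 ± 2.62 = (68.98, 74.22)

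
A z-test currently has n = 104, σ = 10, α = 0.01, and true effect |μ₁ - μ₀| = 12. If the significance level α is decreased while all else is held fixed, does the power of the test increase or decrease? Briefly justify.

Power decreases: a smaller α raises the critical value, so less of the H₁ sampling distribution falls in the rejection region.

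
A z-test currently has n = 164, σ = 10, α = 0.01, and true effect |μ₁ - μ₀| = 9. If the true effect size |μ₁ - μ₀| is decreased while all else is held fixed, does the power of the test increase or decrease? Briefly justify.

Power decreases: a smaller true effect decreases the non-centrality λ = |μ₁ - μ₀|/(σ/√n).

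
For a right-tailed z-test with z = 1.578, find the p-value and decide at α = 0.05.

p = P(Z > 1.578) = 1 - Φ(1.578) ≈ 0.0573. Since p ≥ 0.05, fail to reject H₀ (not significant) at α = 0.05.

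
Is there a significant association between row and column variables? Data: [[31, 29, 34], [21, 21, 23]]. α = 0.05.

χ² = 0.038. df = 2, critical = 5.991. Fail to reject H₀. No evidence of dependence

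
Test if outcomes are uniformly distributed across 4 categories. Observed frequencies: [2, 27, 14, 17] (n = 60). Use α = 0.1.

Expected = 15 each. χ² = Σ(O-E)²/E = 21.2. df = 3, critical value = 6.251. Reject H₀.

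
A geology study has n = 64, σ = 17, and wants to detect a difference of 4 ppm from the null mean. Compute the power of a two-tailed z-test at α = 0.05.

SE = σ/√n = 17/√64 = 2.125. Non-centrality λ = d/SE = 4/2.125 = 1.882. Power ≈ Φ(λ - z_{α/2}) = Φ(1.882 - 1.96) = Φ(-0.078) = 0.469.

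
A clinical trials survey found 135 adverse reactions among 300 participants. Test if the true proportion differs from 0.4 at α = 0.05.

p̂ = 0.45, p₀ = 0.4. z = (p̂ - p₀)/√(p₀(1-p₀)/n) = 1.768. Critical: ±1.96. Fail to reject H₀.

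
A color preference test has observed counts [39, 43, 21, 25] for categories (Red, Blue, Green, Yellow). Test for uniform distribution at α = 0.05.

Expected = 32 each. χ² = Σ(O-E)²/E = 10.625. df = 3, critical value = 7.815. Reject H₀.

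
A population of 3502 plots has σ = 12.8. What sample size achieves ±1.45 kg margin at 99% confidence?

Without FPC: n₀ = (2.576×12.8/1.45)² = 517.101. With FPC: n = n₀N/(n₀+N-1) = 450.7 → n = 451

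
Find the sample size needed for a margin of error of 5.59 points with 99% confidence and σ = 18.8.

n = (z*σ/E)² = (2.576×18.8/5.59)² = 75.1 → n = 76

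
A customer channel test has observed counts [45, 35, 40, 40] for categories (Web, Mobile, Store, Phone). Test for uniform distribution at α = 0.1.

Expected = 40 each. χ² = Σ(O-E)²/E = 1.25. df = 3, critical value = 6.251. Fail to reject H₀.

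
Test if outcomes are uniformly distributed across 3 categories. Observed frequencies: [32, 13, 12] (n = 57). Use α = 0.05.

Expected = 19 each. χ² = Σ(O-E)²/E = 13.368. df = 2, critical value = 5.991. Reject H₀.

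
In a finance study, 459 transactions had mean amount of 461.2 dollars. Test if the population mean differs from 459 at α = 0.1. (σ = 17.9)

z = (x̄ - μ₀)/(σ/√n) = (461.2 - 459)/(17.9/√459) = 2.633. Critical value: ±1.645. Since |2.633| > 1.645, Reject H₀.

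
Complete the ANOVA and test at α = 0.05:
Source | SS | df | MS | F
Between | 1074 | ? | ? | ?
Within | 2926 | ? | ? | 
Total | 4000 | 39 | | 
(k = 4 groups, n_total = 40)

df_between = 3, df_within = 36. MS_between = 358.0, MS_within = 81.28. F = 4.405, F_crit ≈ 2.866. Reject H₀.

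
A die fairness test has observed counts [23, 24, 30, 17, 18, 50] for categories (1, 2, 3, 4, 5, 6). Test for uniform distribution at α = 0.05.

Expected = 27 each. χ² = Σ(O-E)²/E = 27.556. df = 5, critical value = 11.07. Reject H₀.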